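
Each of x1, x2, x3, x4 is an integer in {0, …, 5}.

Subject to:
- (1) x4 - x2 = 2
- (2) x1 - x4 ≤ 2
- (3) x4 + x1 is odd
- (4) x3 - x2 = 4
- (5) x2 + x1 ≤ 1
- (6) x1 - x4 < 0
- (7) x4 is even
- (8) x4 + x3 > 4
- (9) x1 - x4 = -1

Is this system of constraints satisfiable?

The assignment x1 = 1, x2 = 0, x3 = 4, x4 = 2 works:
  constraint 1 holds since x4 - x2 = 2.
  constraint 2 holds since x1 - x4 = -1.
The rest check out directly.

Satisfiable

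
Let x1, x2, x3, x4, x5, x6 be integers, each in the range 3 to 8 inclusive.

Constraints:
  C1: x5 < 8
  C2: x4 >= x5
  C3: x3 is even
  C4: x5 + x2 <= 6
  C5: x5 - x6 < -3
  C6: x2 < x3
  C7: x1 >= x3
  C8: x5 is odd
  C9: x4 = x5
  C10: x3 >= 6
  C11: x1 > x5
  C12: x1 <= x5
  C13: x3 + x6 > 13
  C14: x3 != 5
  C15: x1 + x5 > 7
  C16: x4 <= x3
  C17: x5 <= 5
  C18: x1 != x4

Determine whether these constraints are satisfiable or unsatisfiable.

Unsatisfiable

From constraints 7 and 10: x1 ≥ x3 and x3 ≥ 6, so x1 ≥ 6. From constraints 12 and 17: x1 ≤ x5 and x5 ≤ 5, so x1 ≤ 5. But 5 < 6, so no value of x1 works.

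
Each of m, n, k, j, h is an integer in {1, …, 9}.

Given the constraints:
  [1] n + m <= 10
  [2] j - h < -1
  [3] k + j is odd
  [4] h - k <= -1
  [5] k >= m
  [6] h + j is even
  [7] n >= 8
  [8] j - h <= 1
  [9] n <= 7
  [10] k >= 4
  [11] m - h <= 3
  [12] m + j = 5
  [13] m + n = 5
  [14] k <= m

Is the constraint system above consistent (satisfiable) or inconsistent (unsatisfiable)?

From constraint 7: n ≥ 8. From constraints 10 and 14: m ≥ k ≥ 4. Hence n + m ≥ 12. But constraint 1 requires n + m ≤ 10, and 10 < 12. Contradiction.

Unsatisfiable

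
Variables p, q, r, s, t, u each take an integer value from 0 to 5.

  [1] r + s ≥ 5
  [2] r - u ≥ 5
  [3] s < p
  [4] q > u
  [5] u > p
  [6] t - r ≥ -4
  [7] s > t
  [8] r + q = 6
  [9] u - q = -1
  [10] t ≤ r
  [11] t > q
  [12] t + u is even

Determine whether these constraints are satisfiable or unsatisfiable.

Unsatisfiable

Constraints 3, 4, 5, 7, and 11 give s < p, p < u, u < q, q < t, t < s. Chaining: s < p < u < q < t < s, which forces s < s — impossible.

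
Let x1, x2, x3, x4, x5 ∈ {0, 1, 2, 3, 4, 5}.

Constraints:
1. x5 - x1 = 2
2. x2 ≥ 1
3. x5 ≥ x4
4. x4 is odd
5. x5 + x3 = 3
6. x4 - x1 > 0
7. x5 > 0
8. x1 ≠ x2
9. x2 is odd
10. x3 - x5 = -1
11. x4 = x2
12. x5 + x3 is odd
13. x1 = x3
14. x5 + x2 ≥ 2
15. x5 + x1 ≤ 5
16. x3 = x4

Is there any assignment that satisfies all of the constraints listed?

Unsatisfiable

From constraints 11, 13, and 16, x1 = x3 = x4 = x2, so x1 = x2. But constraint 8 says x1 ≠ x2. Contradiction.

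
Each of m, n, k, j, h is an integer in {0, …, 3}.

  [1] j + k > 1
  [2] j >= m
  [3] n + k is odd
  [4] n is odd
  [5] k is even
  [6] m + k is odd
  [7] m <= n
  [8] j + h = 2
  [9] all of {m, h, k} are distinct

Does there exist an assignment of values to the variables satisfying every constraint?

Satisfiable

One satisfying assignment is m = 1, n = 3, k = 2, j = 2, h = 0.
For the less obvious constraints — constraint 1: j + k = 4; constraint 8: j + h = 2; constraint 9: values 1, 0, 2 are distinct — and the others hold by inspection.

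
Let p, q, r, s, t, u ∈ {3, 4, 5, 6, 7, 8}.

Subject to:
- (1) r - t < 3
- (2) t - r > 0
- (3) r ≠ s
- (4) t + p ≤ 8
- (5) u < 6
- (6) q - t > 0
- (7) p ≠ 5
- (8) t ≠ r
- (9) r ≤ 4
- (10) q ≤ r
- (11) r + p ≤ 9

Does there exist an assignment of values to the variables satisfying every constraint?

Unsatisfiable

Constraints 2, 6, and 10 give r < t, t < q, q ≤ r. Chaining: r < t < q ≤ r, which forces r < r — impossible.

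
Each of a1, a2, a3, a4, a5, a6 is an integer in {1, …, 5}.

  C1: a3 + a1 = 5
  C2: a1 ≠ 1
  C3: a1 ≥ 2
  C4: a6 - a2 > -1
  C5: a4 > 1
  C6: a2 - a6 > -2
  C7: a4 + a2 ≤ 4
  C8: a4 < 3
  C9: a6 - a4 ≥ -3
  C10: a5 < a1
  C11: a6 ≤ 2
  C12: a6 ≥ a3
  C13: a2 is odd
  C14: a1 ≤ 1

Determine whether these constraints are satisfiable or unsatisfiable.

Unsatisfiable

From constraints 11 and 12: a3 ≤ a6 ≤ 2. From constraint 14: a1 ≤ 1. Hence a3 + a1 ≤ 3. But constraint 1 requires a3 + a1 = 5, and 5 > 3. Contradiction.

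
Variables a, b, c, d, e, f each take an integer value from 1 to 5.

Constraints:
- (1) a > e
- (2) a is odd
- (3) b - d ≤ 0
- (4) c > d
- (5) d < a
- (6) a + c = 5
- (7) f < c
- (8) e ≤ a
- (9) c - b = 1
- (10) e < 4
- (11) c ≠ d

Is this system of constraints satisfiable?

Try a = 3, b = 1, c = 2, d = 1, e = 1, f = 1.
Check constraint 3: b - d = 0; constraint 6: a + c = 5. The remaining constraints are straightforward to verify.

Satisfiable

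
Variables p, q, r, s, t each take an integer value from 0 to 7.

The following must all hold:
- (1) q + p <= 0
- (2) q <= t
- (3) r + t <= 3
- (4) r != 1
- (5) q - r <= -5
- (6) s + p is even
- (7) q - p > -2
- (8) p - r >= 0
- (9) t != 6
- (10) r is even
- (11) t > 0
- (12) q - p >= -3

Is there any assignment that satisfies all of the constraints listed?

Constraints 5, 8, and 12 give p − r ≥ 0, r − q ≥ 5, q − p ≥ -3.
Adding all 3 inequalities: the left sides telescope to 0, and the right sides sum to 0 + 5 + (-3) = 2. So 0 ≥ 2, which is false.

Unsatisfiable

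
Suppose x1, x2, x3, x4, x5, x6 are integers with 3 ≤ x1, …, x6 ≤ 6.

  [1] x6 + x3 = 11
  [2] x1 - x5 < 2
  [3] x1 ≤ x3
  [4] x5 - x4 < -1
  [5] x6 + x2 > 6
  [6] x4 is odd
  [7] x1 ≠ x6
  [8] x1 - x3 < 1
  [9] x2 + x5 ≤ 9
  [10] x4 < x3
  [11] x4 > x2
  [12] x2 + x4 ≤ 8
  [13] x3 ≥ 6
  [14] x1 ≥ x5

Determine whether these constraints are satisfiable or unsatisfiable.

Satisfiable

Setting (x1, x2, x3, x4, x5, x6) = (4, 3, 6, 5, 3, 5) satisfies everything: constraint 1: x6 + x3 = 11; constraint 2: x1 - x5 = 1, and the others follow.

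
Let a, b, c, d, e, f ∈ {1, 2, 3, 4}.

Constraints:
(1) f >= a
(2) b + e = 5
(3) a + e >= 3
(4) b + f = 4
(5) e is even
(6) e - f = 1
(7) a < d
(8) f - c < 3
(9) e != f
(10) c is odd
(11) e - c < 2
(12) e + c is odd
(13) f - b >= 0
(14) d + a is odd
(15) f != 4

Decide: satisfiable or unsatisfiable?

Try a = 1, b = 1, c = 3, d = 4, e = 4, f = 3.
Check constraint 2: b + e = 5; constraint 3: a + e = 5. The remaining constraints are straightforward to verify.

Satisfiable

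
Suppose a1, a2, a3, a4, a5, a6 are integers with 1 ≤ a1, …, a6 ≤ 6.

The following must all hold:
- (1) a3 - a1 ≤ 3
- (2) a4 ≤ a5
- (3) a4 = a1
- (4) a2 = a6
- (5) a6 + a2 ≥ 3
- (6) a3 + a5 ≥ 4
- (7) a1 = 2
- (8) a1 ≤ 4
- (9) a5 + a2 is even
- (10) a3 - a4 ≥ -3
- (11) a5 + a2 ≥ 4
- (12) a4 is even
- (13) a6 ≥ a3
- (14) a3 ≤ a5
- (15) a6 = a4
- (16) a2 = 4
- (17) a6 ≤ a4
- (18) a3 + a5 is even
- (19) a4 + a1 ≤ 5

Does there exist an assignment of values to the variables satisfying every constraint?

Constraint 16 fixes a2 = 4 and constraint 7 fixes a1 = 2. Constraints 3, 4, and 15 give a2 = a6 = a4 = a1, so a2 = a1. But 4 ≠ 2 — contradiction.

Unsatisfiable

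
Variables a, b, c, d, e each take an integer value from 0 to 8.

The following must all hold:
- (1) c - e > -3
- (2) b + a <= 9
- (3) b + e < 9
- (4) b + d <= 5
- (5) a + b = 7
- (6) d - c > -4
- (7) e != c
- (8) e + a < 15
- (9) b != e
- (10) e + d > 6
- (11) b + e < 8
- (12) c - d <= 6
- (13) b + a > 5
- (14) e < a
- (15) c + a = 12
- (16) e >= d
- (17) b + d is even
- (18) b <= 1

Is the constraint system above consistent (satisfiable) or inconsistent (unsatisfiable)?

Satisfiable

Setting (a, b, c, d, e) = (7, 0, 5, 2, 6) satisfies everything: constraint 1: c - e = -1; constraint 2: b + a = 7; constraint 3: b + e = 6, and the others follow.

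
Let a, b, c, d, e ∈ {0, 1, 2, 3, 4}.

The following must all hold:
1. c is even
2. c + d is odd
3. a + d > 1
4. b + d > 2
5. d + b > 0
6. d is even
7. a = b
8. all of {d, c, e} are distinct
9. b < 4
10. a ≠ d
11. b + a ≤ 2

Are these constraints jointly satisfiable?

Constraint 1 makes c even and constraint 6 makes d even, so c + d must be even. Constraint 2 says c + d is odd — contradiction.

Unsatisfiable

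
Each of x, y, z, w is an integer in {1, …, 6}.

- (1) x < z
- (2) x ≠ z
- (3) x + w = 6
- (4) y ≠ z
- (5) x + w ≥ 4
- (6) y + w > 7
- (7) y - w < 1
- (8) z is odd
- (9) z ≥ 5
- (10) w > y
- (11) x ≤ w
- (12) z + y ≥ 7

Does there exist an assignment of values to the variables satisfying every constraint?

The assignment x = 1, y = 3, z = 5, w = 5 works:
  constraint 3 holds since x + w = 6.
  constraint 5 holds since x + w = 6.
  constraint 6 holds since y + w = 8.
The rest check out directly.

Satisfiable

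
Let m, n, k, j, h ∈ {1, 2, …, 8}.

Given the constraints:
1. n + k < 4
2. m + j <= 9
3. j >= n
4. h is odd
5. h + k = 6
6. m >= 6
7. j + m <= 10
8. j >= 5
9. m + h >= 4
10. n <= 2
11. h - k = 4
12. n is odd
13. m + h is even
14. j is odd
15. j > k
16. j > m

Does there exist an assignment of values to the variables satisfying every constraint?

Unsatisfiable

From constraint 8: j ≥ 5. From constraint 6: m ≥ 6. Hence j + m ≥ 11. But constraint 7 requires j + m ≤ 10, and 10 < 11. Contradiction.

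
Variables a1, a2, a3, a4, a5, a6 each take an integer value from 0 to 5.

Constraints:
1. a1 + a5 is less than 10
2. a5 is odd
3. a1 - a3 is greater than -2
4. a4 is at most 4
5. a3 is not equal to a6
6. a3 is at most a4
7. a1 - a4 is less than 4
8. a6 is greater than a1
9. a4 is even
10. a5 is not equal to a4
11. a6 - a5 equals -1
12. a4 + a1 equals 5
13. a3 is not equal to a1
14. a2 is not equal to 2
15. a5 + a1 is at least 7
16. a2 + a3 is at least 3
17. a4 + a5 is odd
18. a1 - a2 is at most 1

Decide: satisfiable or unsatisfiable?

Satisfiable

The assignment a1 = 3, a2 = 4, a3 = 2, a4 = 2, a5 = 5, a6 = 4 works:
  constraint 1 holds since a1 + a5 = 8.
  constraint 3 holds since a1 - a3 = 1.
  constraint 7 holds since a1 - a4 = 1.
The rest check out directly.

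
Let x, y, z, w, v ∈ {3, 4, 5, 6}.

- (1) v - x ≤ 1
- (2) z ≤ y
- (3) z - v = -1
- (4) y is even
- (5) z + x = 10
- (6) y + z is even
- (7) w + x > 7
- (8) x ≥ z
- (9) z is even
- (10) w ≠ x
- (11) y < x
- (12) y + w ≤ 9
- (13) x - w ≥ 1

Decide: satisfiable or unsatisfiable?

Setting (x, y, z, w, v) = (6, 4, 4, 4, 5) satisfies everything: constraint 1: v - x = -1; constraint 3: z - v = -1; constraint 5: z + x = 10, and the others follow.

Satisfiable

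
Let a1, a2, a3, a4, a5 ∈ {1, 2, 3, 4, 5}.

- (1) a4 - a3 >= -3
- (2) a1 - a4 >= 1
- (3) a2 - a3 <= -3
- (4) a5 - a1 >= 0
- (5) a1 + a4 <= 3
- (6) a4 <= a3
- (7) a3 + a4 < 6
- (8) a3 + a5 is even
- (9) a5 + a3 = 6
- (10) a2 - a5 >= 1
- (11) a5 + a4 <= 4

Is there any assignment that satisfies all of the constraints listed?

Unsatisfiable

Constraints 1, 2, 3, 4, and 10 give a5 − a1 ≥ 0, a1 − a4 ≥ 1, a4 − a3 ≥ -3, a3 − a2 ≥ 3, a2 − a5 ≥ 1.
Adding all 5 inequalities: the left sides telescope to 0, and the right sides sum to 0 + 1 + (-3) + 3 + 1 = 2. So 0 ≥ 2, which is false.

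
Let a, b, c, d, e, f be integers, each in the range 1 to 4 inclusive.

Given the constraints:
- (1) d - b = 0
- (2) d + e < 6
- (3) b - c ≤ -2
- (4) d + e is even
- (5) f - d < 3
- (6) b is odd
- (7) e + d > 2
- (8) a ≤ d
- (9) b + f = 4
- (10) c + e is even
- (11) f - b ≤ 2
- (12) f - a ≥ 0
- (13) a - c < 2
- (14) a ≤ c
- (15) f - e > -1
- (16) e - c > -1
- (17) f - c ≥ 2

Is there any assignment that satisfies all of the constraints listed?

Constraints 3, 11, and 17 give b − f ≥ -2, f − c ≥ 2, c − b ≥ 2.
Adding all 3 inequalities: the left sides telescope to 0, and the right sides sum to (-2) + 2 + 2 = 2. So 0 ≥ 2, which is false.

Unsatisfiable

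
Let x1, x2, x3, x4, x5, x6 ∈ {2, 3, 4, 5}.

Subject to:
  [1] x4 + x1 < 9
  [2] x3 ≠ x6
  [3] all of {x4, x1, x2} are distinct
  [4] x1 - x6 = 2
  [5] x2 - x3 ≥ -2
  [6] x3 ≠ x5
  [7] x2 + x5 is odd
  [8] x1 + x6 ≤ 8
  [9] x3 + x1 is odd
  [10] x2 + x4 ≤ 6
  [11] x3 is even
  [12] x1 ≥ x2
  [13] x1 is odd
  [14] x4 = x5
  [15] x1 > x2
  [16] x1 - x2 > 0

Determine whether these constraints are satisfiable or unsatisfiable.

Setting (x1, x2, x3, x4, x5, x6) = (5, 3, 4, 2, 2, 3) satisfies everything: constraint 1: x4 + x1 = 7; constraint 4: x1 - x6 = 2; constraint 5: x2 - x3 = -1, and the others follow.

Satisfiable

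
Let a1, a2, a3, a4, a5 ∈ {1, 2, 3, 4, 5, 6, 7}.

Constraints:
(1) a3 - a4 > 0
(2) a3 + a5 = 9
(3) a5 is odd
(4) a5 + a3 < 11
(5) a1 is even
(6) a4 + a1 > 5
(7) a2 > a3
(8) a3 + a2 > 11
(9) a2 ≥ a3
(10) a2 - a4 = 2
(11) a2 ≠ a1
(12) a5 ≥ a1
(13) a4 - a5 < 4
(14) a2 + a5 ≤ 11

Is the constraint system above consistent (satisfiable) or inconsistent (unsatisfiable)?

Setting (a1, a2, a3, a4, a5) = (2, 7, 6, 5, 3) satisfies everything: constraint 1: a3 - a4 = 1; constraint 2: a3 + a5 = 9; constraint 4: a5 + a3 = 9, and the others follow.

Satisfiable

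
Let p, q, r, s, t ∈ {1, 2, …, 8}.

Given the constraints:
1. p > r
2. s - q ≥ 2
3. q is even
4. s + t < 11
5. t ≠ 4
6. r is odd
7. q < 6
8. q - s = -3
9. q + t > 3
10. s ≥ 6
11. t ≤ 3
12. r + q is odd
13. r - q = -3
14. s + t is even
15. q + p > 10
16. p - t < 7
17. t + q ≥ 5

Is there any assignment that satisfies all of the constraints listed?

Take p = 7, q = 4, r = 1, s = 7, t = 1. Then constraint 2: s - q = 3; constraint 4: s + t = 8; constraint 8: q - s = -3, and every other listed constraint is also met.

Satisfiable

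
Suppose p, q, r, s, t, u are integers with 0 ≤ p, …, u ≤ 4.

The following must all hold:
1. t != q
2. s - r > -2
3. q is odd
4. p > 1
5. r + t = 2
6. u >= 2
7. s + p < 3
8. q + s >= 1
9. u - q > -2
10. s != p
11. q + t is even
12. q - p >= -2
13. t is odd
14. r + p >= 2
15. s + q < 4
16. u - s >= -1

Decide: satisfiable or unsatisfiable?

Satisfiable

The assignment p = 2, q = 3, r = 1, s = 0, t = 1, u = 2 works:
  constraint 2 holds since s - r = -1.
  constraint 5 holds since r + t = 2.
  constraint 7 holds since s + p = 2.
The rest check out directly.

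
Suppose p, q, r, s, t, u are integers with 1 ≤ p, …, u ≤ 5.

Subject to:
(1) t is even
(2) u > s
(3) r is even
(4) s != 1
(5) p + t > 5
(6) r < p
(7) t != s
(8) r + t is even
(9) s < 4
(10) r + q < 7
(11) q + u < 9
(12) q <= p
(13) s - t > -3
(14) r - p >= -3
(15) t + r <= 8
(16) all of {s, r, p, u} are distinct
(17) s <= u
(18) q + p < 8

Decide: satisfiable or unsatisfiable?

Take p = 4, q = 3, r = 2, s = 3, t = 4, u = 5. Then constraint 5: p + t = 8; constraint 10: r + q = 5, and every other listed constraint is also met.

Satisfiable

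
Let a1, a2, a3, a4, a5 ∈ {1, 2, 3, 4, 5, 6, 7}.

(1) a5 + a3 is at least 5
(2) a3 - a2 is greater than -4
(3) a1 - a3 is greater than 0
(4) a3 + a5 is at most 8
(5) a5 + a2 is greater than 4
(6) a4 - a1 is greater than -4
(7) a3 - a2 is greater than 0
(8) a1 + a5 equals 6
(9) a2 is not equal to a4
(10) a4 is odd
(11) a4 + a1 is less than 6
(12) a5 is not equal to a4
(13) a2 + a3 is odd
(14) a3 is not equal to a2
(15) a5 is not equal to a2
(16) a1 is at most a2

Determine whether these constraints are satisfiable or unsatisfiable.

Unsatisfiable

Constraints 3, 7, and 16 give a3 < a1, a1 ≤ a2, a2 < a3. Chaining: a3 < a1 ≤ a2 < a3, which forces a3 < a3 — impossible.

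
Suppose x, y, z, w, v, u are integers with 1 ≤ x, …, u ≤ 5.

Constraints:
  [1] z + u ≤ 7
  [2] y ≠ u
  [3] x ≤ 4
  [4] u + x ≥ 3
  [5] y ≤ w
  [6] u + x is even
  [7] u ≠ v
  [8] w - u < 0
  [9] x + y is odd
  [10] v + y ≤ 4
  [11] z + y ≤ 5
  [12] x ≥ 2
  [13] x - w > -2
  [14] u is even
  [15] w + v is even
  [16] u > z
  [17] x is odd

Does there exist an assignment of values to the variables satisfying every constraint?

Constraint 14 makes u even and constraint 17 makes x odd, so u + x must be odd. Constraint 6 says u + x is even — contradiction.

Unsatisfiable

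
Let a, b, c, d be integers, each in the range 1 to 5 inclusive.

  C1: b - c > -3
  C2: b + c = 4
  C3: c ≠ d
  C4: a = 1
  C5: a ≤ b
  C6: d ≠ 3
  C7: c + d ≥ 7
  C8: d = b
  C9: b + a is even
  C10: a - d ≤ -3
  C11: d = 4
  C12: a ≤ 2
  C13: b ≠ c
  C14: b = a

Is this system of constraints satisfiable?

Unsatisfiable

Constraint 11 fixes d = 4 and constraint 4 fixes a = 1. Constraints 8 and 14 give d = b = a, so d = a. But 4 ≠ 1 — contradiction.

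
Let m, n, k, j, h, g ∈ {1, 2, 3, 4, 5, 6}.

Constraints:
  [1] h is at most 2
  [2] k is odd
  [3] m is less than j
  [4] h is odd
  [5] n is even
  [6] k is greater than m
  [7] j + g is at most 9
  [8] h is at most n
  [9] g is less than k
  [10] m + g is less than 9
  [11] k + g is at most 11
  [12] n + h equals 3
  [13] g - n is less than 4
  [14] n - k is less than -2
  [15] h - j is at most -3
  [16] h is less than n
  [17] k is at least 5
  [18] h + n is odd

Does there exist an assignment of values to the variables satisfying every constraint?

Try m = 2, n = 2, k = 5, j = 4, h = 1, g = 4.
Check constraint 7: j + g = 8; constraint 10: m + g = 6; constraint 11: k + g = 9. The remaining constraints are straightforward to verify.

Satisfiable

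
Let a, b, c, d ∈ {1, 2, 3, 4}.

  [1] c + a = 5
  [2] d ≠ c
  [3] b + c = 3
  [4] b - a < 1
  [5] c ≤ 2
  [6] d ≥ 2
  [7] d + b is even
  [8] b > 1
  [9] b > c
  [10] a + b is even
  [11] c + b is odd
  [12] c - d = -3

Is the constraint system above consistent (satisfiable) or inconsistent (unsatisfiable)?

Satisfiable

Take a = 4, b = 2, c = 1, d = 4. Then constraint 1: c + a = 5; constraint 3: b + c = 3; constraint 4: b - a = -2, and every other listed constraint is also met.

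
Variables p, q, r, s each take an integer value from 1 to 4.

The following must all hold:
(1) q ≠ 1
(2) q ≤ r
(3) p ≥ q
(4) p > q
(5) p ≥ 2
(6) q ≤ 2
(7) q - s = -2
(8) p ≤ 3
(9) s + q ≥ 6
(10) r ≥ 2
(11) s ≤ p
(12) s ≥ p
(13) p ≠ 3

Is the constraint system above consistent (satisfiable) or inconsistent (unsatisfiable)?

Unsatisfiable

From constraints 8 and 11: s ≤ p ≤ 3. From constraint 6: q ≤ 2. Hence s + q ≤ 5. But constraint 9 requires s + q ≥ 6, and 6 > 5. Contradiction.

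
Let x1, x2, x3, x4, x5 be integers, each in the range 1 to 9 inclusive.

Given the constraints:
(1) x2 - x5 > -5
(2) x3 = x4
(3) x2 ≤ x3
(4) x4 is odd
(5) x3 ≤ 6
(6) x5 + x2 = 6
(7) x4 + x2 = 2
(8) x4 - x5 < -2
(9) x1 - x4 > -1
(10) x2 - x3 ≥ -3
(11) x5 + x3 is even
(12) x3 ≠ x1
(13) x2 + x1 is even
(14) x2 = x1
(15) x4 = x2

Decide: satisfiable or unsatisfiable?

From constraints 2, 14, and 15, x3 = x4 = x2 = x1, so x3 = x1. But constraint 12 says x3 ≠ x1. Contradiction.

Unsatisfiable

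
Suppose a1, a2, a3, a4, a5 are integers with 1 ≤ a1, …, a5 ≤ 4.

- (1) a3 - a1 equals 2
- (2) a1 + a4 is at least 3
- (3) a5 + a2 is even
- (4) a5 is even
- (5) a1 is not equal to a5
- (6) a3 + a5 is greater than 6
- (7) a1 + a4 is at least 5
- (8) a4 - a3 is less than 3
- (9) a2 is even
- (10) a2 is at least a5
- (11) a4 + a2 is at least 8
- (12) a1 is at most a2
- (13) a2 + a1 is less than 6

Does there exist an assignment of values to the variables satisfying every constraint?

The assignment a1 = 1, a2 = 4, a3 = 3, a4 = 4, a5 = 4 works:
  constraint 1 holds since a3 - a1 = 2.
  constraint 2 holds since a1 + a4 = 5.
The rest check out directly.

Satisfiable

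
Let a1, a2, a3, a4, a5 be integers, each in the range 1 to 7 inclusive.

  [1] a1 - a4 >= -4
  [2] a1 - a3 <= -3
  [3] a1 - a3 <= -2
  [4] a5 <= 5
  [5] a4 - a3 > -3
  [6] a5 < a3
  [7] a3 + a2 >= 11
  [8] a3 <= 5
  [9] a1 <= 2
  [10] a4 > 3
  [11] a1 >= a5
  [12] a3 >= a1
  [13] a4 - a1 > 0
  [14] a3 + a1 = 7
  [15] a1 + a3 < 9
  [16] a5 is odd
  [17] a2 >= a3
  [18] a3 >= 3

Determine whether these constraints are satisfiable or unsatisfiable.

Setting (a1, a2, a3, a4, a5) = (2, 7, 5, 4, 1) satisfies everything: constraint 1: a1 - a4 = -2; constraint 2: a1 - a3 = -3, and the others follow.

Satisfiable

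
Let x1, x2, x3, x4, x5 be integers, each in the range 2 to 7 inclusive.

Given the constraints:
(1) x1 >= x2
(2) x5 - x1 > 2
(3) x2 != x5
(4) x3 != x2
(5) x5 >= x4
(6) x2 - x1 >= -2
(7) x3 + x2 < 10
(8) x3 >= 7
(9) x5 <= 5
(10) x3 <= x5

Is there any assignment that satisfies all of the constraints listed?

Unsatisfiable

From constraint 8: x3 ≥ 7. From constraints 9 and 10: x3 ≤ x5 and x5 ≤ 5, so x3 ≤ 5. But 5 < 7, so no value of x3 works.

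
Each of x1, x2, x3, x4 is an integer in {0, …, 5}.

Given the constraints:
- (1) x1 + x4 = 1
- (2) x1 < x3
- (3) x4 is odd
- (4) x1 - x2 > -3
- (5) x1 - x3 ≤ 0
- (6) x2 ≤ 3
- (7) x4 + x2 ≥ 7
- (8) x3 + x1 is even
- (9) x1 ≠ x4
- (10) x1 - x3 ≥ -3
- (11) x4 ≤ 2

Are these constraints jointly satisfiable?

From constraint 11: x4 ≤ 2. From constraint 6: x2 ≤ 3. Hence x4 + x2 ≤ 5. But constraint 7 requires x4 + x2 ≥ 7, and 7 > 5. Contradiction.

Unsatisfiable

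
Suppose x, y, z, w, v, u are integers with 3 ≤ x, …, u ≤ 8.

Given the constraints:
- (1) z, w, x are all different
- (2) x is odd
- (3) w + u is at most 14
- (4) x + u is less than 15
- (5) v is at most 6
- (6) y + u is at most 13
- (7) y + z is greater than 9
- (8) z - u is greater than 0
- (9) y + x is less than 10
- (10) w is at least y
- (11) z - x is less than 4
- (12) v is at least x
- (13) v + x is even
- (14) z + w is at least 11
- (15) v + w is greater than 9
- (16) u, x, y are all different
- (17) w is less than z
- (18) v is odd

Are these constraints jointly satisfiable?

The assignment x = 5, y = 3, z = 8, w = 6, v = 5, u = 7 works:
  constraint 3 holds since w + u = 13.
  constraint 4 holds since x + u = 12.
  constraint 6 holds since y + u = 10.
The rest check out directly.

Satisfiable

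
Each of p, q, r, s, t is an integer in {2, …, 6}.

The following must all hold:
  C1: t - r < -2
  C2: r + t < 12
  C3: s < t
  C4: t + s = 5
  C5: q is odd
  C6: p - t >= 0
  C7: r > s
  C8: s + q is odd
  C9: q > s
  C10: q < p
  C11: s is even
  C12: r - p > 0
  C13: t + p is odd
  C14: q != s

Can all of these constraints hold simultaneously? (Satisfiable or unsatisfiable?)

Satisfiable

Take p = 4, q = 3, r = 6, s = 2, t = 3. Then constraint 1: t - r = -3; constraint 2: r + t = 9; constraint 4: t + s = 5, and every other listed constraint is also met.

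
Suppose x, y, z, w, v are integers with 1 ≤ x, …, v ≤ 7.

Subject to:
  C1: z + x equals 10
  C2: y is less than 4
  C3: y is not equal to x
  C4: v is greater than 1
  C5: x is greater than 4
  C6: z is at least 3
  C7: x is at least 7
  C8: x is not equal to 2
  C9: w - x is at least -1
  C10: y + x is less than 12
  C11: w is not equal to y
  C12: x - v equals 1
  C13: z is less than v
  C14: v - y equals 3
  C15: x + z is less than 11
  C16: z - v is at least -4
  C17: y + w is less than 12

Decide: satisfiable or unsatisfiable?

Satisfiable

Setting (x, y, z, w, v) = (7, 3, 3, 6, 6) satisfies everything: constraint 1: z + x = 10; constraint 9: w - x = -1, and the others follow.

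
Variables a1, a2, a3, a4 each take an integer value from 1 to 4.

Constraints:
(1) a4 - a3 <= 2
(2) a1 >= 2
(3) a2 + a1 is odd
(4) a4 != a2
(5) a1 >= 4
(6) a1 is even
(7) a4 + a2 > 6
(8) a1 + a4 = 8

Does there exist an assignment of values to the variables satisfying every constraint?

Setting (a1, a2, a3, a4) = (4, 3, 3, 4) satisfies everything: constraint 1: a4 - a3 = 1; constraint 7: a4 + a2 = 7, and the others follow.

Satisfiable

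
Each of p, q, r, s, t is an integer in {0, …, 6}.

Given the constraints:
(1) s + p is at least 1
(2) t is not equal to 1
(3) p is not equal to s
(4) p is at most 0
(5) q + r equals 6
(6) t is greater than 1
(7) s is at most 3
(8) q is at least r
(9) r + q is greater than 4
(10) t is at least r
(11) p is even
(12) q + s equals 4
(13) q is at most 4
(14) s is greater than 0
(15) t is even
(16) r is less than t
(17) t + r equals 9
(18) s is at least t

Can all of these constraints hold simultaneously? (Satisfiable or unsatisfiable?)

Unsatisfiable

From constraints 7 and 18: t ≤ s ≤ 3. From constraints 8 and 13: r ≤ q ≤ 4. Hence t + r ≤ 7. But constraint 17 requires t + r = 9, and 9 > 7. Contradiction.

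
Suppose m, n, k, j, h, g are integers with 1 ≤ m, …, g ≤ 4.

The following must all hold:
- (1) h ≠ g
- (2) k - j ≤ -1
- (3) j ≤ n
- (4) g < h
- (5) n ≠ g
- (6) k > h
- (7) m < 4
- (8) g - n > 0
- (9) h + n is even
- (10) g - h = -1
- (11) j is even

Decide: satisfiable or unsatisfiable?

Unsatisfiable

Constraints 2, 3, 4, 6, and 8 give h < k, k < j, j ≤ n, n < g, g < h. Chaining: h < k < j ≤ n < g < h, which forces h < h — impossible.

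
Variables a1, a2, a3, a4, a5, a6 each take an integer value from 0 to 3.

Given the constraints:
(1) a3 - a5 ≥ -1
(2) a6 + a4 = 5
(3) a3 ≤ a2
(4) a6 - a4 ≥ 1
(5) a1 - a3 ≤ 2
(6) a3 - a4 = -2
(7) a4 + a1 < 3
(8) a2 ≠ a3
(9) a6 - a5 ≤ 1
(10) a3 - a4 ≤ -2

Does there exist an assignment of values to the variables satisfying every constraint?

Constraints 1, 4, 9, and 10 give a4 − a3 ≥ 2, a3 − a5 ≥ -1, a5 − a6 ≥ -1, a6 − a4 ≥ 1.
Adding all 4 inequalities: the left sides telescope to 0, and the right sides sum to 2 + (-1) + (-1) + 1 = 1. So 0 ≥ 1, which is false.

Unsatisfiable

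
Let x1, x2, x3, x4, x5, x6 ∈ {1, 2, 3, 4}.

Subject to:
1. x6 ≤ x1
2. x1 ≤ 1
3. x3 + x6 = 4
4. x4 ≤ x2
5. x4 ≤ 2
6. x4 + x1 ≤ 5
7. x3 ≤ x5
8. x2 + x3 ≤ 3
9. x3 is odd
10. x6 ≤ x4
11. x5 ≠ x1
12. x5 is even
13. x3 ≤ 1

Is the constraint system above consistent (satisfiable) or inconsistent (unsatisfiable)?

From constraint 13: x3 ≤ 1. From constraints 5 and 10: x6 ≤ x4 ≤ 2. Hence x3 + x6 ≤ 3. But constraint 3 requires x3 + x6 = 4, and 4 > 3. Contradiction.

Unsatisfiable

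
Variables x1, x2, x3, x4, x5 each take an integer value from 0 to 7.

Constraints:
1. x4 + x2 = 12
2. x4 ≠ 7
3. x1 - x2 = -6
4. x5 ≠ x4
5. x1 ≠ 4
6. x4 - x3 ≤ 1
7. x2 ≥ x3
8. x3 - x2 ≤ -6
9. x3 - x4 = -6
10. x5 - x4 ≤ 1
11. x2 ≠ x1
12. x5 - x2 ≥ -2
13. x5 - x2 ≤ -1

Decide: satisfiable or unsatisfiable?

Constraints 6, 8, 10, and 12 give x5 − x2 ≥ -2, x2 − x3 ≥ 6, x3 − x4 ≥ -1, x4 − x5 ≥ -1.
Adding all 4 inequalities: the left sides telescope to 0, and the right sides sum to (-2) + 6 + (-1) + (-1) = 2. So 0 ≥ 2, which is false.

Unsatisfiable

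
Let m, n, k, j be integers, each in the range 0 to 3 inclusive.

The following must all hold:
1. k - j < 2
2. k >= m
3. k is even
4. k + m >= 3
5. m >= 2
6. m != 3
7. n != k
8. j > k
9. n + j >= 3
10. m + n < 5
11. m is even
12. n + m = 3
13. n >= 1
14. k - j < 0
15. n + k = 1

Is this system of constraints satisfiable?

Unsatisfiable

From constraint 13: n ≥ 1. From constraints 2 and 5: k ≥ m ≥ 2. Hence n + k ≥ 3. But constraint 15 requires n + k = 1, and 1 < 3. Contradiction.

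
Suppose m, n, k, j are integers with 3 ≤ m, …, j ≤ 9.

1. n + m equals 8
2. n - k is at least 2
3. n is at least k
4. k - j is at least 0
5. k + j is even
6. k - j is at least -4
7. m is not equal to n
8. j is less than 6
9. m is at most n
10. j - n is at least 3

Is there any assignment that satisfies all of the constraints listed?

Constraints 2, 6, and 10 give k − j ≥ -4, j − n ≥ 3, n − k ≥ 2.
Adding all 3 inequalities: the left sides telescope to 0, and the right sides sum to (-4) + 3 + 2 = 1. So 0 ≥ 1, which is false.

Unsatisfiable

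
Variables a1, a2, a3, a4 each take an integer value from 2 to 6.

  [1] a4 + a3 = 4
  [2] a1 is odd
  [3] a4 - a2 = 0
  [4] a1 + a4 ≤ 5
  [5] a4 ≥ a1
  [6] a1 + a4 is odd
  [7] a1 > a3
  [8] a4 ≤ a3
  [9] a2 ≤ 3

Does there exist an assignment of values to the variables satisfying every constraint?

Unsatisfiable

Constraints 5, 7, and 8 give a4 ≤ a3, a3 < a1, a1 ≤ a4. Chaining: a4 ≤ a3 < a1 ≤ a4, which forces a4 < a4 — impossible.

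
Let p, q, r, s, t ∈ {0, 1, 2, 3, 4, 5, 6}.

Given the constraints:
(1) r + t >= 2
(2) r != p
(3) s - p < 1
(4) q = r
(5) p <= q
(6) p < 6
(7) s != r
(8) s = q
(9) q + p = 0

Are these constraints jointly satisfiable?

Unsatisfiable

From constraints 4 and 8, s = q = r, so s = r. But constraint 7 says s ≠ r. Contradiction.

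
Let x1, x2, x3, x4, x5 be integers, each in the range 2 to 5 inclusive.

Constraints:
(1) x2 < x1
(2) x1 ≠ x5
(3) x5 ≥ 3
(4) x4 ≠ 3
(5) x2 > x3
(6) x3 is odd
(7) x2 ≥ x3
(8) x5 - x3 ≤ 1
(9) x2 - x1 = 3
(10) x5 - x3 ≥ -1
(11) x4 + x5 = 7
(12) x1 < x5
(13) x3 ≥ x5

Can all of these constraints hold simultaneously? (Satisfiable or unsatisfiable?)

Constraints 1, 5, 12, and 13 give x1 < x5, x5 ≤ x3, x3 < x2, x2 < x1. Chaining: x1 < x5 ≤ x3 < x2 < x1, which forces x1 < x1 — impossible.

Unsatisfiable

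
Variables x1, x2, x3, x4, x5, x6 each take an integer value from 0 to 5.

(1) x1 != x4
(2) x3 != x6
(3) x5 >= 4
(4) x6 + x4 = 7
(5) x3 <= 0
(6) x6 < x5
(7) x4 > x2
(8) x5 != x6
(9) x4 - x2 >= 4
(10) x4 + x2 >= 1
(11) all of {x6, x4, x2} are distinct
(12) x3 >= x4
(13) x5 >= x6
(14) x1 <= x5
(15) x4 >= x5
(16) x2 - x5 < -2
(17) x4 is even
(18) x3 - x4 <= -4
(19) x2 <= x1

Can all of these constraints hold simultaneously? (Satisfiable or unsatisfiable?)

From constraints 3 and 15: x4 ≥ x5 and x5 ≥ 4, so x4 ≥ 4. From constraints 5 and 12: x4 ≤ x3 and x3 ≤ 0, so x4 ≤ 0. But 0 < 4, so no value of x4 works.

Unsatisfiable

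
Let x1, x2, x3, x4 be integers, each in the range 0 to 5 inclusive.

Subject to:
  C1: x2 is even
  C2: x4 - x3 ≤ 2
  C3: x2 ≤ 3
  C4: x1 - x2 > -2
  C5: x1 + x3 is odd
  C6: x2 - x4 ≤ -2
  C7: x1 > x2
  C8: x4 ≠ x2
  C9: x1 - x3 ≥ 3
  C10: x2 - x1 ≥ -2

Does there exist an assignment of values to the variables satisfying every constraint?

Unsatisfiable

Constraints 2, 6, 9, and 10 give x4 − x2 ≥ 2, x2 − x1 ≥ -2, x1 − x3 ≥ 3, x3 − x4 ≥ -2.
Adding all 4 inequalities: the left sides telescope to 0, and the right sides sum to 2 + (-2) + 3 + (-2) = 1. So 0 ≥ 1, which is false.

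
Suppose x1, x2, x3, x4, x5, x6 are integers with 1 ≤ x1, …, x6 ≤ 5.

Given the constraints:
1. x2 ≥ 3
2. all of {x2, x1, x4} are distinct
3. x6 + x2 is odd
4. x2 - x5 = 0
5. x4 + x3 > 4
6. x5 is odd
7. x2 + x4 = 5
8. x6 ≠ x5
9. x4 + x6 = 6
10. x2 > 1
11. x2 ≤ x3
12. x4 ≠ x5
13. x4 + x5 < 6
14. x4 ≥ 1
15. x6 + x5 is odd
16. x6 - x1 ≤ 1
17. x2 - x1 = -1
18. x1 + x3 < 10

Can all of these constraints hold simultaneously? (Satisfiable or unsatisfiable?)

Take x1 = 4, x2 = 3, x3 = 3, x4 = 2, x5 = 3, x6 = 4. Then constraint 4: x2 - x5 = 0; constraint 5: x4 + x3 = 5; constraint 7: x2 + x4 = 5, and every other listed constraint is also met.

Satisfiable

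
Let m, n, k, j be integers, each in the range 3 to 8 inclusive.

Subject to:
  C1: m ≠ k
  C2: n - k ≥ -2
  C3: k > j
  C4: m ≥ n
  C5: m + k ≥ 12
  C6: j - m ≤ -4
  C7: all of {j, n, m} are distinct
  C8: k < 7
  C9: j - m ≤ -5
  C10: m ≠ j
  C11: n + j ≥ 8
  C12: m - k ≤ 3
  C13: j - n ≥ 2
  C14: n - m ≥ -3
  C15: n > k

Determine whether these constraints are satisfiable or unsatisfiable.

Constraints 2, 9, 12, and 13 give j − n ≥ 2, n − k ≥ -2, k − m ≥ -3, m − j ≥ 5.
Adding all 4 inequalities: the left sides telescope to 0, and the right sides sum to 2 + (-2) + (-3) + 5 = 2. So 0 ≥ 2, which is false.

Unsatisfiable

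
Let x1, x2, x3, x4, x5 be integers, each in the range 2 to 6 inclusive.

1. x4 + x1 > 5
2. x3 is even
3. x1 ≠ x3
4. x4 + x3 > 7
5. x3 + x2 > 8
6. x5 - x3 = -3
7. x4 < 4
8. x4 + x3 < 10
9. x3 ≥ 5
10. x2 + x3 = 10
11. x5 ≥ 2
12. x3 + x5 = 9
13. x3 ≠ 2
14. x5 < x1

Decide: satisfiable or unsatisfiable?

Satisfiable

Try x1 = 4, x2 = 4, x3 = 6, x4 = 3, x5 = 3.
Check constraint 1: x4 + x1 = 7; constraint 4: x4 + x3 = 9; constraint 5: x3 + x2 = 10. The remaining constraints are straightforward to verify.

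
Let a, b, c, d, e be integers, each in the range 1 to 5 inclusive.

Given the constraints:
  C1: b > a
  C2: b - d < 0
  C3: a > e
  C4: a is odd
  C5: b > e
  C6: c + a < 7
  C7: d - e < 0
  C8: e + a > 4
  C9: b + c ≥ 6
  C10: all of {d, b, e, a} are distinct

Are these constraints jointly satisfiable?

Unsatisfiable

Constraints 1, 2, 3, and 7 give e < a, a < b, b < d, d < e. Chaining: e < a < b < d < e, which forces e < e — impossible.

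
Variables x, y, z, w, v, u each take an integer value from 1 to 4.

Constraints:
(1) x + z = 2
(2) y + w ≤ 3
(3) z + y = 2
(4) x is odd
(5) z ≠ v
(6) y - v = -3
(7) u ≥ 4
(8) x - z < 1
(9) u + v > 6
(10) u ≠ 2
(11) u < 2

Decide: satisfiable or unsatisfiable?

From constraint 7: u ≥ 4. From constraint 11: u ≤ 1. But 1 < 4, so no value of u works.

Unsatisfiable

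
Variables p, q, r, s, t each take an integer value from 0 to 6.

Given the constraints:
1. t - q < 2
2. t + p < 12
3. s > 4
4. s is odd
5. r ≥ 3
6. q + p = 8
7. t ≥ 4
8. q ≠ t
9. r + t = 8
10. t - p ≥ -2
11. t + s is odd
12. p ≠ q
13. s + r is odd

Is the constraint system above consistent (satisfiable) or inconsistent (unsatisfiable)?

One satisfying assignment is p = 5, q = 3, r = 4, s = 5, t = 4.
For the less obvious constraints — constraint 1: t - q = 1; constraint 2: t + p = 9 — and the others hold by inspection.

Satisfiable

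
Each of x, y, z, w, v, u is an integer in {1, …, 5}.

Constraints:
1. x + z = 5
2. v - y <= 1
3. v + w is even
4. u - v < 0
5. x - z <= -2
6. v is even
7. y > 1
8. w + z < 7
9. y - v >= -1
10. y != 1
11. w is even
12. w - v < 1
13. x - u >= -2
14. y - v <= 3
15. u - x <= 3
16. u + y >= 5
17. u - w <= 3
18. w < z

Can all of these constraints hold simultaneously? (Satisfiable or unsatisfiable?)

Satisfiable

Try x = 1, y = 5, z = 4, w = 2, v = 4, u = 2.
Check constraint 1: x + z = 5; constraint 2: v - y = -1. The remaining constraints are straightforward to verify.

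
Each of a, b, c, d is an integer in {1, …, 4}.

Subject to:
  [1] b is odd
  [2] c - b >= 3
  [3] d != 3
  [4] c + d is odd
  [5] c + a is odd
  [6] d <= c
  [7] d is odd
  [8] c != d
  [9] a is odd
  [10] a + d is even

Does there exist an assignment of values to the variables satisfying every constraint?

Satisfiable

One satisfying assignment is a = 3, b = 1, c = 4, d = 1.
For the less obvious constraints — constraint 1: b = 1 is odd; constraint 2: c - b = 3; constraint 4: c + d = 5 is odd — and the others hold by inspection.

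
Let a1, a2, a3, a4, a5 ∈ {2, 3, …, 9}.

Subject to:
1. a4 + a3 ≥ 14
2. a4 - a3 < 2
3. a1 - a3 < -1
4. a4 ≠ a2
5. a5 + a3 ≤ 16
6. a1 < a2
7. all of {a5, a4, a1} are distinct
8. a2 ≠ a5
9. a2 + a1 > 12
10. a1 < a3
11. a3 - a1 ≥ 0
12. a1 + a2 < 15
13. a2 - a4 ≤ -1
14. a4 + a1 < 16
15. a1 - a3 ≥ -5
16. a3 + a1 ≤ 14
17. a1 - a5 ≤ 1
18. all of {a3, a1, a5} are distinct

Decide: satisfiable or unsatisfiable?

One satisfying assignment is a1 = 5, a2 = 8, a3 = 8, a4 = 9, a5 = 6.
For the less obvious constraints — constraint 1: a4 + a3 = 17; constraint 2: a4 - a3 = 1; constraint 3: a1 - a3 = -3 — and the others hold by inspection.

Satisfiable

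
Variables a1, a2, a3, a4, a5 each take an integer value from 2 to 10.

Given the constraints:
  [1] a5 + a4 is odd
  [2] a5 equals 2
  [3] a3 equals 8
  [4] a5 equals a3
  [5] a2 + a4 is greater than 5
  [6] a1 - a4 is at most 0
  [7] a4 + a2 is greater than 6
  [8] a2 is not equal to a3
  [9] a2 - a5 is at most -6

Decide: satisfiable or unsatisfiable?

Constraint 2 fixes a5 = 2 and constraint 3 fixes a3 = 8, but constraint 4 requires a5 = a3. Since 2 ≠ 8, contradiction.

Unsatisfiable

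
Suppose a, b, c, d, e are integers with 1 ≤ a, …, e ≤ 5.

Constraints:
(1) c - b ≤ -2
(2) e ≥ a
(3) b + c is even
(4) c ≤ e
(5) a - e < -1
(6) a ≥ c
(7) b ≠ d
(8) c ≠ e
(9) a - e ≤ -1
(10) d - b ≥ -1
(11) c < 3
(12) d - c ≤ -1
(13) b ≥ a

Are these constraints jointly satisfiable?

Constraints 1, 10, and 12 give c − d ≥ 1, d − b ≥ -1, b − c ≥ 2.
Adding all 3 inequalities: the left sides telescope to 0, and the right sides sum to 1 + (-1) + 2 = 2. So 0 ≥ 2, which is false.

Unsatisfiable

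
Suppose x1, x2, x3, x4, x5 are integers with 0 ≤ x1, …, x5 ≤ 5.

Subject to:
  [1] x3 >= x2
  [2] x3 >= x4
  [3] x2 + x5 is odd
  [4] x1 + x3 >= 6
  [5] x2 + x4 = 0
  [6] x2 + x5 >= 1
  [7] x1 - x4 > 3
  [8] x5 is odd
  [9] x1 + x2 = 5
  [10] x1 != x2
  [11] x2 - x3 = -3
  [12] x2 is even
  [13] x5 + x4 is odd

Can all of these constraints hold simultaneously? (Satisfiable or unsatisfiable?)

Try x1 = 5, x2 = 0, x3 = 3, x4 = 0, x5 = 3.
Check constraint 4: x1 + x3 = 8; constraint 5: x2 + x4 = 0; constraint 6: x2 + x5 = 3. The remaining constraints are straightforward to verify.

Satisfiable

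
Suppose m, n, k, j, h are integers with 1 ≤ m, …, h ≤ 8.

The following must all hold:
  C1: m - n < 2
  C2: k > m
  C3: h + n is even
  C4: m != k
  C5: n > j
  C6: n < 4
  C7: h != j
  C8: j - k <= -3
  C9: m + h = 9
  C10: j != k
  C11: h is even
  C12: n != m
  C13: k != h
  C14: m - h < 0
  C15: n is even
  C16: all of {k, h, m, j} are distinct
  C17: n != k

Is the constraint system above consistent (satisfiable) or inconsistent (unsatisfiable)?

Satisfiable

The assignment m = 3, n = 2, k = 4, j = 1, h = 6 works:
  constraint 1 holds since m - n = 1.
  constraint 8 holds since j - k = -3.
  constraint 9 holds since m + h = 9.
The rest check out directly.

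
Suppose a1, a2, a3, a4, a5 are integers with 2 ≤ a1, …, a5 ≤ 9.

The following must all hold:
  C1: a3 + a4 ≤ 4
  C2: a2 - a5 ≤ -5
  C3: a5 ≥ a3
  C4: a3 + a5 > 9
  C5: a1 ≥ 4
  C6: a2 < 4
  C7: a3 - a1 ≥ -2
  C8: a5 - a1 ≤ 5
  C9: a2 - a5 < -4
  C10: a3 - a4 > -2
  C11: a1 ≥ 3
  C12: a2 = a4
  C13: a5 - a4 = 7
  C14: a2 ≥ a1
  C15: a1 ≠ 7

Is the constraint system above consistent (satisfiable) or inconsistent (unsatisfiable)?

From constraints 5 and 14: a2 ≥ a1 and a1 ≥ 4, so a2 ≥ 4. From constraint 6: a2 ≤ 3. But 3 < 4, so no value of a2 works.

Unsatisfiable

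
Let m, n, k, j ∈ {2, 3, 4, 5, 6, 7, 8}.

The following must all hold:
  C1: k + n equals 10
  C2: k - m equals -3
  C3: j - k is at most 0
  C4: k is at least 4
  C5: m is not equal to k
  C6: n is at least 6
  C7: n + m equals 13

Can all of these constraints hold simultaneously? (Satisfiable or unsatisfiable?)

Satisfiable

Setting (m, n, k, j) = (7, 6, 4, 2) satisfies everything: constraint 1: k + n = 10; constraint 2: k - m = -3, and the others follow.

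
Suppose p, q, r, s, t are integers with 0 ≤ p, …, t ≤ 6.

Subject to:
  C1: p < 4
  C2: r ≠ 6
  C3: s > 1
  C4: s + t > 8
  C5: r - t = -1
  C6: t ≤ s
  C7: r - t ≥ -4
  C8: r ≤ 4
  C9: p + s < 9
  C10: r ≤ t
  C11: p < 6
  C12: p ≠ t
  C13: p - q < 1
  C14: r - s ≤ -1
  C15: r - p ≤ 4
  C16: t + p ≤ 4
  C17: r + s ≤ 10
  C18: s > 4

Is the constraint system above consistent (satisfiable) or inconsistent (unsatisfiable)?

Satisfiable

Take p = 0, q = 0, r = 2, s = 6, t = 3. Then constraint 4: s + t = 9; constraint 5: r - t = -1; constraint 7: r - t = -1, and every other listed constraint is also met.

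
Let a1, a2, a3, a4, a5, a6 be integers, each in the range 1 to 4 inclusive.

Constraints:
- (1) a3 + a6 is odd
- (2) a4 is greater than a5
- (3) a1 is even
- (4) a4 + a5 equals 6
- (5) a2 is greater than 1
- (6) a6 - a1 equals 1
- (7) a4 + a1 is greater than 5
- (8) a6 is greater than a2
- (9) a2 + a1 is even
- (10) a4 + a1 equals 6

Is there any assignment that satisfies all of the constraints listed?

Satisfiable

Take a1 = 2, a2 = 2, a3 = 2, a4 = 4, a5 = 2, a6 = 3. Then constraint 4: a4 + a5 = 6; constraint 6: a6 - a1 = 1; constraint 7: a4 + a1 = 6, and every other listed constraint is also met.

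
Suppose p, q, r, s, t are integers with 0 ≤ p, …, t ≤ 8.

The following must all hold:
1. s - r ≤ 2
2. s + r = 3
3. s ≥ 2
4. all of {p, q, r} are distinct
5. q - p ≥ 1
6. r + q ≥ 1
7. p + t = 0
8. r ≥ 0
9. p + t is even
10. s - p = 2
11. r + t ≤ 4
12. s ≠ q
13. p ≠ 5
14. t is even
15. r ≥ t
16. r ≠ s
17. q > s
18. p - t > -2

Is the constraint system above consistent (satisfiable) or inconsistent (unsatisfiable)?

Satisfiable

One satisfying assignment is p = 0, q = 3, r = 1, s = 2, t = 0.
For the less obvious constraints — constraint 1: s - r = 1; constraint 2: s + r = 3 — and the others hold by inspection.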